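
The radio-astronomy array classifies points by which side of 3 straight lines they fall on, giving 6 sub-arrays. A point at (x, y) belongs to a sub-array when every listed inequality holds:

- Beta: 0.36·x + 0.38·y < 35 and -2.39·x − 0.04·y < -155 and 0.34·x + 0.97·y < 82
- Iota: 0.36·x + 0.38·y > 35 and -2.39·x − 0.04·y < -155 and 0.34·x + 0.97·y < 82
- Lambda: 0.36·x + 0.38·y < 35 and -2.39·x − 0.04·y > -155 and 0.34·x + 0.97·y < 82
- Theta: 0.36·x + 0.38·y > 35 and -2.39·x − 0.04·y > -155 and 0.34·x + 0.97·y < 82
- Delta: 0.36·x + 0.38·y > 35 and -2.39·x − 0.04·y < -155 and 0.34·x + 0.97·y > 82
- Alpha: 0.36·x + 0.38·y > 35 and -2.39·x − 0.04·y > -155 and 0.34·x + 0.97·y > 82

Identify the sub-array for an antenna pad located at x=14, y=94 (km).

0.36·14 + 0.38·94 = 40.760, which is > 35
-2.39·14 − 0.04·94 = -37.220, which is > -155
0.34·14 + 0.97·94 = 95.940, which is > 82
This sign pattern matches Alpha.

Alpha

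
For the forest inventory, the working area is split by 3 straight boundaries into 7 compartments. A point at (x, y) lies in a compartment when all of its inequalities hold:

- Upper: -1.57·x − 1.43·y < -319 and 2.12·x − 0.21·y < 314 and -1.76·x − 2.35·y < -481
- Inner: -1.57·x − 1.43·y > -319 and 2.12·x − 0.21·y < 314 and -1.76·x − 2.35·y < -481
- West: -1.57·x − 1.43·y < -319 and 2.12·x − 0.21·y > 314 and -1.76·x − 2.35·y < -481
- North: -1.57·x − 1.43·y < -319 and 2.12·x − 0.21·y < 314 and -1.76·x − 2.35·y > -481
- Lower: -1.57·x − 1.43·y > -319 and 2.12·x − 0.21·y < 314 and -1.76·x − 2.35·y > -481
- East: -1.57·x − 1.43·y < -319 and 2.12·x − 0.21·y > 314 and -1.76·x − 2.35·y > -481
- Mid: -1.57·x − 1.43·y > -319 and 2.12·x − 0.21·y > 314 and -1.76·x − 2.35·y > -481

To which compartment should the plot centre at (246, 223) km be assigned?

-1.57·246 − 1.43·223 = -705.110, which is < -319
2.12·246 − 0.21·223 = 474.690, which is > 314
-1.76·246 − 2.35·223 = -957.010, which is < -481
This sign pattern matches West.

West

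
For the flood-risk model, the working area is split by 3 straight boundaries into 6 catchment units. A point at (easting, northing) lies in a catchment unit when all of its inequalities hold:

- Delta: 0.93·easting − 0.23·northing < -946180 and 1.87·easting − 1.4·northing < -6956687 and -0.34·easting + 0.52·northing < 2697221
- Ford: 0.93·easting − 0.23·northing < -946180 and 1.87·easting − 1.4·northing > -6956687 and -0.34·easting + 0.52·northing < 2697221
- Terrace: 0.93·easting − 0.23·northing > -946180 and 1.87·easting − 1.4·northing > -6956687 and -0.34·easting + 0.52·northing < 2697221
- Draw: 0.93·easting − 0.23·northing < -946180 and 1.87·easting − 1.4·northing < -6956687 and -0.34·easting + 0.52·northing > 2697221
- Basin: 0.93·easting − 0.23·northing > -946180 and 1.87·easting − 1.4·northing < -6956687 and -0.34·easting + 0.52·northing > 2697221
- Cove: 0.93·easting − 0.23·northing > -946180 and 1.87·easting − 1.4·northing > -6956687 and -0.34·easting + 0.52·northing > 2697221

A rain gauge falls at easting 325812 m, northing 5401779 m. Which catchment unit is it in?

0.93·325812 − 0.23·5401779 = -939404.010, which is > -946180
1.87·325812 − 1.4·5401779 = -6953222.160, which is > -6956687
-0.34·325812 + 0.52·5401779 = 2698149.000, which is > 2697221
This sign pattern matches Cove.

Cove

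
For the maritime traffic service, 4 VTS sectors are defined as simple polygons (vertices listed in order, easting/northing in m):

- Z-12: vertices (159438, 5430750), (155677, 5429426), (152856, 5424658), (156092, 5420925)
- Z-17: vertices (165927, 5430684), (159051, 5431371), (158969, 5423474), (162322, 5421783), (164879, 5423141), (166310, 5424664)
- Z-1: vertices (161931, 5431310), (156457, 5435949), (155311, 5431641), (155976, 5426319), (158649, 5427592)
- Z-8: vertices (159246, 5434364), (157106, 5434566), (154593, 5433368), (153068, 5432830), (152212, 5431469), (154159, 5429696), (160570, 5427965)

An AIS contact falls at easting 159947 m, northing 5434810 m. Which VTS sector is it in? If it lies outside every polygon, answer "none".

Cast a ray rightward from (159947, 5434810). For each polygon, the edges (by vertex number in listed order) whose endpoints lie on opposite sides of northing = 5434810, where each meets that height, and whether that is right or left of the point:
Z-12: no edge straddles that height → 0 crossings.
Z-17: no edge straddles that height → 0 crossings.
Z-1: 1–2 at easting≈157801.0 (left), 2–3 at easting≈156154.0 (left) → 0 crossings.
Z-8: no edge straddles that height → 0 crossings.
All counts are even, so the point lies outside every listed polygon.

none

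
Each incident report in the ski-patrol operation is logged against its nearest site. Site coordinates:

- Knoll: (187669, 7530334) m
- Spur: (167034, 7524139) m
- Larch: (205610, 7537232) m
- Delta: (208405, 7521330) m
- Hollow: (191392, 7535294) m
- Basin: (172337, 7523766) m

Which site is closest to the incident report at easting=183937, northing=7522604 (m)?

Squared distances to each site:
Knoll: 73680724.000; Spur: 288067634.000; Larch: 683697313.000; Delta: 600306100.000; Hollow: 216613125.000; Basin: 135910244.000.
Minimum at Knoll.

Knoll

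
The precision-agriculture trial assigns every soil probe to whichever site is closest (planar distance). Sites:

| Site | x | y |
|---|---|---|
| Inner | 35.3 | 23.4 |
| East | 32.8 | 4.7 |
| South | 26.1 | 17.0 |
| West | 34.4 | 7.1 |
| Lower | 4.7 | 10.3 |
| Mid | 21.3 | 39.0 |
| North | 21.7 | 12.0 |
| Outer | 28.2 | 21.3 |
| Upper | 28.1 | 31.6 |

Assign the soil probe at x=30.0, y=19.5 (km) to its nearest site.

Outer

Squared distances to each site:
Inner: 43.300; East: 226.880; South: 21.460; West: 173.120; Lower: 724.730; Mid: 455.940; North: 125.140; Outer: 6.480; Upper: 150.020.
Minimum at Outer.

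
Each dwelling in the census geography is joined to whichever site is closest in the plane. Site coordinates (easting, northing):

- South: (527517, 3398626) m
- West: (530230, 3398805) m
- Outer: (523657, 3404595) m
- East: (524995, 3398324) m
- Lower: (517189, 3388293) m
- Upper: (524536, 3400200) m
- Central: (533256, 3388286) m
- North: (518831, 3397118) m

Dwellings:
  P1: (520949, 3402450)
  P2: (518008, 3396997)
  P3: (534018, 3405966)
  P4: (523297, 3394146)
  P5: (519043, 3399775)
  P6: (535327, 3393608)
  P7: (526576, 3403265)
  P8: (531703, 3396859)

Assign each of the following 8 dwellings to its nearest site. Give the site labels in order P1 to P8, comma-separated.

P1 → Outer (d²=11934289.00)
P2 → North (d²=691970.00)
P3 → West (d²=65628865.00)
P4 → East (d²=20338888.00)
P5 → North (d²=7104593.00)
P6 → Central (d²=32612725.00)
P7 → Outer (d²=10289461.00)
P8 → West (d²=5956645.00)

Outer, North, West, East, North, Central, Outer, West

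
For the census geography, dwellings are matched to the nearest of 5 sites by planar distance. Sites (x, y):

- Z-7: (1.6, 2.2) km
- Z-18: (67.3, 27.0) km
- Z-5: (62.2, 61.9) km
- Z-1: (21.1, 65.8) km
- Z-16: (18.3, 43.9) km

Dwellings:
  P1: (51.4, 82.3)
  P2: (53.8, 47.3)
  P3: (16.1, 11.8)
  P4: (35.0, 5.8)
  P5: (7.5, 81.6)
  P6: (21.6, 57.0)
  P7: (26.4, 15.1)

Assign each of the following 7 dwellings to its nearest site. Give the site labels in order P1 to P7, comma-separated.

P1 → Z-5 (d²=532.80)
P2 → Z-5 (d²=283.72)
P3 → Z-7 (d²=302.41)
P4 → Z-7 (d²=1128.52)
P5 → Z-1 (d²=434.60)
P6 → Z-1 (d²=77.69)
P7 → Z-7 (d²=781.45)

Z-5, Z-5, Z-7, Z-7, Z-1, Z-1, Z-7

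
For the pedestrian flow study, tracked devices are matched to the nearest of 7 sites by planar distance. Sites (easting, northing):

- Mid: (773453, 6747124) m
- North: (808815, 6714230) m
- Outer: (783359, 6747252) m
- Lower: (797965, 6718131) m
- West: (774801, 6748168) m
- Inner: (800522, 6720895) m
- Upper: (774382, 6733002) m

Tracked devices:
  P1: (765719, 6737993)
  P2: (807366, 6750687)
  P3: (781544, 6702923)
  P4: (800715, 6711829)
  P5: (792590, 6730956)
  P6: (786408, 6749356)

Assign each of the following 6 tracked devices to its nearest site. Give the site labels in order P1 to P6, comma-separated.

P1 → Upper (d²=99957650.00)
P2 → Outer (d²=588135274.00)
P3 → Lower (d²=500932505.00)
P4 → Lower (d²=47277704.00)
P5 → Inner (d²=164140345.00)
P6 → Outer (d²=13723217.00)

Upper, Outer, Lower, Lower, Inner, Outer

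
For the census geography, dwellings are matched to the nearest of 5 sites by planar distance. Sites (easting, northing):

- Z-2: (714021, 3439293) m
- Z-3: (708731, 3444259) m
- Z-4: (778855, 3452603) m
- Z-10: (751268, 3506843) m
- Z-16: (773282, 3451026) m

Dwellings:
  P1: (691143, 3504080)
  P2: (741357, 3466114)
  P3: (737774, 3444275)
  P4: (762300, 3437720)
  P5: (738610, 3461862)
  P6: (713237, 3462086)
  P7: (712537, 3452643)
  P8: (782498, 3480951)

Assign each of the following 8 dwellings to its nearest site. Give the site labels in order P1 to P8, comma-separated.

P1 → Z-10 (d²=3622649794.00)
P2 → Z-16 (d²=1246853369.00)
P3 → Z-2 (d²=589025333.00)
P4 → Z-16 (d²=297653960.00)
P5 → Z-2 (d²=1113978682.00)
P6 → Z-3 (d²=338105965.00)
P7 → Z-3 (d²=84777092.00)
P8 → Z-4 (d²=816880553.00)

Z-10, Z-16, Z-2, Z-16, Z-2, Z-3, Z-3, Z-4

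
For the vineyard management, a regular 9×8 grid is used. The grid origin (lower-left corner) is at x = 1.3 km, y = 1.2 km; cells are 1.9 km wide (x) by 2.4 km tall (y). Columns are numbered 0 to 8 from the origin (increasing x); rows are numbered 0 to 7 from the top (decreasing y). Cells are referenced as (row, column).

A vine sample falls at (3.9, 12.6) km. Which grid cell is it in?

Column index: ⌊(3.9 − 1.3) / 1.9⌋ = ⌊1.368⌋ = 1
Row offset from origin: ⌊(12.6 − 1.2) / 2.4⌋ = ⌊4.750⌋ = 4 → row 3 (counted from top)

(3, 1)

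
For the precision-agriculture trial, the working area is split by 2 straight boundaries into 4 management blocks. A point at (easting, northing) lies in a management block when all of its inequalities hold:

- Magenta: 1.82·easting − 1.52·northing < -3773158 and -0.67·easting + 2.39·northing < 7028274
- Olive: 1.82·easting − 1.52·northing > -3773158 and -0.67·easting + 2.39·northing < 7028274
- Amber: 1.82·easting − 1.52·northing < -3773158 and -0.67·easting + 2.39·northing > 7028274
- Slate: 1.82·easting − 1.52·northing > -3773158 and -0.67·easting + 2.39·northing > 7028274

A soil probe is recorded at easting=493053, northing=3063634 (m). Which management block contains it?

1.82·493053 − 1.52·3063634 = -3759367.220, which is > -3773158
-0.67·493053 + 2.39·3063634 = 6991739.750, which is < 7028274
This sign pattern matches Olive.

Olive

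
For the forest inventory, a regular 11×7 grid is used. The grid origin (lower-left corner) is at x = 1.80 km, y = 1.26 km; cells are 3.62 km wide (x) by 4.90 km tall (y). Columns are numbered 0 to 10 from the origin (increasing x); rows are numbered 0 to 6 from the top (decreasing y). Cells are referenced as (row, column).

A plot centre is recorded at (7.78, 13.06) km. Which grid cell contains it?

(4, 1)

Column index: ⌊(7.78 − 1.80) / 3.62⌋ = ⌊1.652⌋ = 1
Row offset from origin: ⌊(13.06 − 1.26) / 4.90⌋ = ⌊2.408⌋ = 2 → row 4 (counted from top)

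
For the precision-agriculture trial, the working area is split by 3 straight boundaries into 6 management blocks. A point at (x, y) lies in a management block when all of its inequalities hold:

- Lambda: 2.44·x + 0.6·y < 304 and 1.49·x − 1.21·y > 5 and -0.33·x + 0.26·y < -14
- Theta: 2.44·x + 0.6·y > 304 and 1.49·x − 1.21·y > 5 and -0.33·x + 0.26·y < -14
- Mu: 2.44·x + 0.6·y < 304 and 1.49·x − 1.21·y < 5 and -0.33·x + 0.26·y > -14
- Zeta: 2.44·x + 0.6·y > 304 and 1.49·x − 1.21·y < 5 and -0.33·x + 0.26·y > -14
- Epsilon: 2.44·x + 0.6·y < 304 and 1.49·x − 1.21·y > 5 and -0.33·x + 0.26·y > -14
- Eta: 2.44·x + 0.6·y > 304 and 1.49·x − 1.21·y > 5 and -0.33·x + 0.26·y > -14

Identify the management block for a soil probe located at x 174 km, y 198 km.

Eta

2.44·174 + 0.6·198 = 543.360, which is > 304
1.49·174 − 1.21·198 = 19.680, which is > 5
-0.33·174 + 0.26·198 = -5.940, which is > -14
This sign pattern matches Eta.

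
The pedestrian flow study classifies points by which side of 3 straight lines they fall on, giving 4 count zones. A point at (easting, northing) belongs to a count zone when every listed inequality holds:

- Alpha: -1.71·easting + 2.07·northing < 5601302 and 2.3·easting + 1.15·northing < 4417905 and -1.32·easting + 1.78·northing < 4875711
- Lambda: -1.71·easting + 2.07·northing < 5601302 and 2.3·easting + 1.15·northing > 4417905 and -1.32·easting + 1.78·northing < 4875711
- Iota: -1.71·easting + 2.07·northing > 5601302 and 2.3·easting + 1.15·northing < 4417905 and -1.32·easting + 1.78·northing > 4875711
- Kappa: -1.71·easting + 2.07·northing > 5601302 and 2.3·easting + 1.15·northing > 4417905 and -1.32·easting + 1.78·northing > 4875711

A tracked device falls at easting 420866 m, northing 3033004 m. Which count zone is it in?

-1.71·420866 + 2.07·3033004 = 5558637.420, which is < 5601302
2.3·420866 + 1.15·3033004 = 4455946.400, which is > 4417905
-1.32·420866 + 1.78·3033004 = 4843204.000, which is < 4875711
This sign pattern matches Lambda.

Lambda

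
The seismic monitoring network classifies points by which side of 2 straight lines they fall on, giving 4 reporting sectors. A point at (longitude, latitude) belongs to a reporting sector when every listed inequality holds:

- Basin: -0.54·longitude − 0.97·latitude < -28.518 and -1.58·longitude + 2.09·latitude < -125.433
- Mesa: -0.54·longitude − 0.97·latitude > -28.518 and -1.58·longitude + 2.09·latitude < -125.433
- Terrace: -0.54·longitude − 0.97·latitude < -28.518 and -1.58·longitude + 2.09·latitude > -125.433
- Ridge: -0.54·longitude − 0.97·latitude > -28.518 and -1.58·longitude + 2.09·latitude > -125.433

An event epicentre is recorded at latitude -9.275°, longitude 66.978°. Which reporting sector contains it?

Ridge

-0.54·66.978 − 0.97·-9.275 = -27.171, which is > -28.518
-1.58·66.978 + 2.09·-9.275 = -125.210, which is > -125.433
This sign pattern matches Ridge.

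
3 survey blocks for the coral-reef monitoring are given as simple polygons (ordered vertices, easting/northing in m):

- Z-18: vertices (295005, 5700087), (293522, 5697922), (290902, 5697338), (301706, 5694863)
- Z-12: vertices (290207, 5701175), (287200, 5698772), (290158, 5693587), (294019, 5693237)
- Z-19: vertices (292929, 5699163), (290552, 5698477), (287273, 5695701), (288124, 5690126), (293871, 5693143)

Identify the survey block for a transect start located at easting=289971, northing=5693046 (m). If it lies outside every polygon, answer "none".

Z-19

Cast a ray rightward from (289971, 5693046). For each polygon, the edges (by vertex number in listed order) whose endpoints lie on opposite sides of northing = 5693046, where each meets that height, and whether that is right or left of the point:
Z-18: no edge straddles that height → 0 crossings.
Z-12: no edge straddles that height → 0 crossings.
Z-19: 3–4 at easting≈287678.3 (left), 4–5 at easting≈293686.2 (right) → 1 crossing.
Only Z-19 has an odd count, so the point is inside Z-19.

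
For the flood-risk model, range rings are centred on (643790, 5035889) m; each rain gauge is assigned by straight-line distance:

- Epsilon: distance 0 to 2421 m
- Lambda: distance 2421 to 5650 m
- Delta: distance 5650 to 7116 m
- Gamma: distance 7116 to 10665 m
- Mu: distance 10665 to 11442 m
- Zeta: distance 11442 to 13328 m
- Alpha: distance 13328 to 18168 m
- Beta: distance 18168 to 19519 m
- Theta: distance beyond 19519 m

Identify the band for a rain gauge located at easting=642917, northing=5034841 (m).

Epsilon

Distance = √((642917−643790)² + (5034841−5035889)²) = √(762129.000 + 1098304.000) = 1363.977 m.
0 ≤ 1363.977 < 2421 → Epsilon.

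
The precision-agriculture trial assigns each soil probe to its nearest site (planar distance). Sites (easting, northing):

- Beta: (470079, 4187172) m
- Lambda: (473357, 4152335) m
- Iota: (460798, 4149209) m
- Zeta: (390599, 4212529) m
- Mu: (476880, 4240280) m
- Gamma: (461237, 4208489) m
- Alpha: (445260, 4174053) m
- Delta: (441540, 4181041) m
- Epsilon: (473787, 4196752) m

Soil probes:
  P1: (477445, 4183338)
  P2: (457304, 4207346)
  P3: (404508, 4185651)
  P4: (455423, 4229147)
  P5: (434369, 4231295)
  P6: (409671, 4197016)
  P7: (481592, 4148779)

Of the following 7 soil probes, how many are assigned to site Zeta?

2

P1 → Beta
P2 → Gamma
P3 → Zeta
P4 → Gamma
P5 → Gamma
P6 → Zeta
P7 → Lambda
2 of the 7 go to Zeta.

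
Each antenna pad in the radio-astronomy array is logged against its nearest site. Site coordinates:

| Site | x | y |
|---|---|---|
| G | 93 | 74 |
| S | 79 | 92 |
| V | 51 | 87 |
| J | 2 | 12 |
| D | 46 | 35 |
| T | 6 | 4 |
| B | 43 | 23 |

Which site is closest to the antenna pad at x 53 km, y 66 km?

Squared distances to each site:
G: 1664.000; S: 1352.000; V: 445.000; J: 5517.000; D: 1010.000; T: 6053.000; B: 1949.000.
Minimum at V.

V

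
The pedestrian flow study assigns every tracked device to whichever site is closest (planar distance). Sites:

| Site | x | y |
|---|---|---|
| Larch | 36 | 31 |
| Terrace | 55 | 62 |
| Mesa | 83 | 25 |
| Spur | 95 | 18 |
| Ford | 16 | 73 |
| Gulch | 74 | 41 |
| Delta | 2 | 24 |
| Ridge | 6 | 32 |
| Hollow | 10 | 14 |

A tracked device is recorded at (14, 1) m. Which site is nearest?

Hollow

Squared distances to each site:
Larch: 1384.000; Terrace: 5402.000; Mesa: 5337.000; Spur: 6850.000; Ford: 5188.000; Gulch: 5200.000; Delta: 673.000; Ridge: 1025.000; Hollow: 185.000.
Minimum at Hollow.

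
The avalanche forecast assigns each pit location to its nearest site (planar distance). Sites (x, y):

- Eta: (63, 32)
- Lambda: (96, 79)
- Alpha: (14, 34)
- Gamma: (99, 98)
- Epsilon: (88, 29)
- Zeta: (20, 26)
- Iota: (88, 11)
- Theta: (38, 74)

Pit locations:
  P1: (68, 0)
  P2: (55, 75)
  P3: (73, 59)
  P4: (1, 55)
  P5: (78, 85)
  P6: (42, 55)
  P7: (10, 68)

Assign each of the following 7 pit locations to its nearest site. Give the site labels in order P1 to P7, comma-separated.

Iota, Theta, Eta, Alpha, Lambda, Theta, Theta

P1 → Iota (d²=521.00)
P2 → Theta (d²=290.00)
P3 → Eta (d²=829.00)
P4 → Alpha (d²=610.00)
P5 → Lambda (d²=360.00)
P6 → Theta (d²=377.00)
P7 → Theta (d²=820.00)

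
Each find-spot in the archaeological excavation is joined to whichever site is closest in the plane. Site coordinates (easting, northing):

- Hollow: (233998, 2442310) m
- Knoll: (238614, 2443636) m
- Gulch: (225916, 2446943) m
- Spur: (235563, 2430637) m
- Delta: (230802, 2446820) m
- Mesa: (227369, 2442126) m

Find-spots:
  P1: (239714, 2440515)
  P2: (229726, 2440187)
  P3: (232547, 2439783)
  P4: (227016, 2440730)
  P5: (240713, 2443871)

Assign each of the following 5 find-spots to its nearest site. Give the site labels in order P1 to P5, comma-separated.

Knoll, Mesa, Hollow, Mesa, Knoll

P1 → Knoll (d²=10950641.00)
P2 → Mesa (d²=9315170.00)
P3 → Hollow (d²=8491130.00)
P4 → Mesa (d²=2073425.00)
P5 → Knoll (d²=4461026.00)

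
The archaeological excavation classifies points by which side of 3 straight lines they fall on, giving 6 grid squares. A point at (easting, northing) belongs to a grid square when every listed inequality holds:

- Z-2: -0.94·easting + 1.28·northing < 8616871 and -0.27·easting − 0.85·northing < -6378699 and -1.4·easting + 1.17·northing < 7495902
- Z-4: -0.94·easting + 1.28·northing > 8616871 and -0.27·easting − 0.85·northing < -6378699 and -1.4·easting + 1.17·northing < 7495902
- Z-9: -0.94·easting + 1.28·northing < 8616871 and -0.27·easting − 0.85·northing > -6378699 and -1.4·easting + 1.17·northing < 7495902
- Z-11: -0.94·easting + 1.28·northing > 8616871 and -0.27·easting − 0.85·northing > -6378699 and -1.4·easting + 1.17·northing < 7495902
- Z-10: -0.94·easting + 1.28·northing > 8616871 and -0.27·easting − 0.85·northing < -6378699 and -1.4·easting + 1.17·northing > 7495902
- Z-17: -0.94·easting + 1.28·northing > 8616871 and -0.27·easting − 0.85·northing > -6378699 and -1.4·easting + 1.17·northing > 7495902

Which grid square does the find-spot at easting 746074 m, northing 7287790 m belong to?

-0.94·746074 + 1.28·7287790 = 8627061.640, which is > 8616871
-0.27·746074 − 0.85·7287790 = -6396061.480, which is < -6378699
-1.4·746074 + 1.17·7287790 = 7482210.700, which is < 7495902
This sign pattern matches Z-4.

Z-4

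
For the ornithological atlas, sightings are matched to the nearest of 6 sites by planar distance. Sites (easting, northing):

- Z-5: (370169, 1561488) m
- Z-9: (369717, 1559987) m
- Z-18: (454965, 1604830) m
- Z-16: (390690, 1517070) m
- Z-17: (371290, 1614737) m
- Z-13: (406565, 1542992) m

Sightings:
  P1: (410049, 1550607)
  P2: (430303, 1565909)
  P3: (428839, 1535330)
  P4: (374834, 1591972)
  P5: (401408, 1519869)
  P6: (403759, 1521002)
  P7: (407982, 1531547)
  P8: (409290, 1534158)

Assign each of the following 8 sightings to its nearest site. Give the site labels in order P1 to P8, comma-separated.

Z-13, Z-13, Z-13, Z-17, Z-16, Z-16, Z-13, Z-13

P1 → Z-13 (d²=70126481.00)
P2 → Z-13 (d²=1088681533.00)
P3 → Z-13 (d²=554837320.00)
P4 → Z-17 (d²=530805161.00)
P5 → Z-16 (d²=122709925.00)
P6 → Z-16 (d²=186259385.00)
P7 → Z-13 (d²=132995914.00)
P8 → Z-13 (d²=85465181.00)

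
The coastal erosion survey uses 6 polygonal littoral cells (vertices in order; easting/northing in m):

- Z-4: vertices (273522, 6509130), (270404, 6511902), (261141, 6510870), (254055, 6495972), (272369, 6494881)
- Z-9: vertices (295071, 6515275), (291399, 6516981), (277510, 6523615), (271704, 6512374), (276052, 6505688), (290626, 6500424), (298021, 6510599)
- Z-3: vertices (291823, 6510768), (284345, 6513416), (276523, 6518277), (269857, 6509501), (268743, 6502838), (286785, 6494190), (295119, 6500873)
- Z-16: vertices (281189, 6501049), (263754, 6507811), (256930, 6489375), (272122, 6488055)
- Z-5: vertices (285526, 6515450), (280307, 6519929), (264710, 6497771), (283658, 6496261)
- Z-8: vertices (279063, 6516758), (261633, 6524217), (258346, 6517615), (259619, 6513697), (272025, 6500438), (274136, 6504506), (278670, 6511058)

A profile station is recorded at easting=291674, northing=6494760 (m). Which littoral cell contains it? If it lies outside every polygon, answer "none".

Cast a ray rightward from (291674, 6494760). For each polygon, the edges (by vertex number in listed order) whose endpoints lie on opposite sides of northing = 6494760, where each meets that height, and whether that is right or left of the point:
Z-4: no edge straddles that height → 0 crossings.
Z-9: no edge straddles that height → 0 crossings.
Z-3: 5–6 at easting≈285595.8 (left), 6–7 at easting≈287495.8 (left) → 0 crossings.
Z-16: 2–3 at easting≈258923.2 (left), 4–1 at easting≈276800.6 (left) → 0 crossings.
Z-5: no edge straddles that height → 0 crossings.
Z-8: no edge straddles that height → 0 crossings.
All counts are even, so the point lies outside every listed polygon.

none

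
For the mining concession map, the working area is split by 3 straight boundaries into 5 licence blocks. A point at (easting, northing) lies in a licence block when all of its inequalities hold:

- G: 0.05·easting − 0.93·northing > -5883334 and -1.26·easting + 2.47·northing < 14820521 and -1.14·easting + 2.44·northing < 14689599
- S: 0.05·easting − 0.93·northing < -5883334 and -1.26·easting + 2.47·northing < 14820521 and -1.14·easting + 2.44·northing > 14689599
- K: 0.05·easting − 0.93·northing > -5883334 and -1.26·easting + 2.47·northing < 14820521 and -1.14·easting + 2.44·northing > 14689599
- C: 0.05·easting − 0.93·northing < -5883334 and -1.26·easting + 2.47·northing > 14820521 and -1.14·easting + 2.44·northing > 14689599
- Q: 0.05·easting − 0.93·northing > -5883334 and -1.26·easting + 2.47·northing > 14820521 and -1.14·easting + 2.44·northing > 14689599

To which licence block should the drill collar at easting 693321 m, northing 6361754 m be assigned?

Q

0.05·693321 − 0.93·6361754 = -5881765.170, which is > -5883334
-1.26·693321 + 2.47·6361754 = 14839947.920, which is > 14820521
-1.14·693321 + 2.44·6361754 = 14732293.820, which is > 14689599
This sign pattern matches Q.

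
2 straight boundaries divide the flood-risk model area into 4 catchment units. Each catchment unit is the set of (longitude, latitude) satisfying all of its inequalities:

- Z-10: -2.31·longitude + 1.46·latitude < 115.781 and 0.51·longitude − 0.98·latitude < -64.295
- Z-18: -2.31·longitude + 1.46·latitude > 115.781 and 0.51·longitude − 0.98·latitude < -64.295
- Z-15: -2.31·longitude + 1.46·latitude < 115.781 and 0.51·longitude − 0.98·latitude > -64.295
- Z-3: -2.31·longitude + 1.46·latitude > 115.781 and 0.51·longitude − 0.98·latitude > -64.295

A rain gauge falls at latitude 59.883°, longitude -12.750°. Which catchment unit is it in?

Z-18

-2.31·-12.750 + 1.46·59.883 = 116.882, which is > 115.781
0.51·-12.750 − 0.98·59.883 = -65.188, which is < -64.295
This sign pattern matches Z-18.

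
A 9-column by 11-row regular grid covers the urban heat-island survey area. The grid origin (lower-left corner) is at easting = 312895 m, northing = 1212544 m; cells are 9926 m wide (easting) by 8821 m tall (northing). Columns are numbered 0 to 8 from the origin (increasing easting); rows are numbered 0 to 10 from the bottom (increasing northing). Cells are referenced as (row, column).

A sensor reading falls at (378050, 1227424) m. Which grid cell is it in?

Column index: ⌊(378050 − 312895) / 9926⌋ = ⌊6.564⌋ = 6
Row offset from origin: ⌊(1227424 − 1212544) / 8821⌋ = ⌊1.687⌋ = 1 → row 1

(1, 6)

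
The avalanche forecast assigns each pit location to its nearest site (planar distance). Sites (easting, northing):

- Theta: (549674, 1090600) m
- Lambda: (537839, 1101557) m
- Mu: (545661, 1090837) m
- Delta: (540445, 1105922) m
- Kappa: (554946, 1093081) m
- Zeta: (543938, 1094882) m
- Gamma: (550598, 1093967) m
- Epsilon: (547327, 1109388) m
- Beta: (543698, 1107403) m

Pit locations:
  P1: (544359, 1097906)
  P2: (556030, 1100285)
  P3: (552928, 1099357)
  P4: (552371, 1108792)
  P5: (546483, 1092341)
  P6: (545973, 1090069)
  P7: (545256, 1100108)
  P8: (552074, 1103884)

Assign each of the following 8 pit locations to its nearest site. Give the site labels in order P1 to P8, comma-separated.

P1 → Zeta (d²=9321817.00)
P2 → Kappa (d²=53072672.00)
P3 → Gamma (d²=34481000.00)
P4 → Epsilon (d²=25797152.00)
P5 → Mu (d²=2937700.00)
P6 → Mu (d²=687168.00)
P7 → Zeta (d²=29048200.00)
P8 → Epsilon (d²=52828025.00)

Zeta, Kappa, Gamma, Epsilon, Mu, Mu, Zeta, Epsilon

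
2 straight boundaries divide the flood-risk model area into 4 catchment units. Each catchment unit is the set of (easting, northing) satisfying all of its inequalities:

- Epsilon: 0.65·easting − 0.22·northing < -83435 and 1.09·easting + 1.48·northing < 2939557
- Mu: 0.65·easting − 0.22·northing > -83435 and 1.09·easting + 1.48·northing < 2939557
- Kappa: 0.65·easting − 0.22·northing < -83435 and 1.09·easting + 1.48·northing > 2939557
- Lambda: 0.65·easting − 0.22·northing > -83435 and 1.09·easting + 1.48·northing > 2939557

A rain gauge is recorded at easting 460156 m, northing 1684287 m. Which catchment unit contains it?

0.65·460156 − 0.22·1684287 = -71441.740, which is > -83435
1.09·460156 + 1.48·1684287 = 2994314.800, which is > 2939557
This sign pattern matches Lambda.

Lambda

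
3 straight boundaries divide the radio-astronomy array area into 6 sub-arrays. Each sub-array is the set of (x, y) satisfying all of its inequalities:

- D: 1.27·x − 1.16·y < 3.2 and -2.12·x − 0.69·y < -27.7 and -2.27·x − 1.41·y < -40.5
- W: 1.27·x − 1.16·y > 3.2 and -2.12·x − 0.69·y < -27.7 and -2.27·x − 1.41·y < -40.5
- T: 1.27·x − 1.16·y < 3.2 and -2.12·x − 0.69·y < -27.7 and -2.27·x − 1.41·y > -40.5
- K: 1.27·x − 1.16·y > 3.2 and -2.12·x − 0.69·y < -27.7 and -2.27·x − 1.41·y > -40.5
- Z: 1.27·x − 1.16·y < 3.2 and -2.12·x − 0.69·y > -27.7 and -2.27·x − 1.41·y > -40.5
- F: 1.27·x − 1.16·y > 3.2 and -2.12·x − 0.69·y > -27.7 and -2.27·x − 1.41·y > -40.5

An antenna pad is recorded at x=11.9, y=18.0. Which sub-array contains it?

1.27·11.9 − 1.16·18.0 = -5.767, which is < 3.2
-2.12·11.9 − 0.69·18.0 = -37.648, which is < -27.7
-2.27·11.9 − 1.41·18.0 = -52.393, which is < -40.5
This sign pattern matches D.

D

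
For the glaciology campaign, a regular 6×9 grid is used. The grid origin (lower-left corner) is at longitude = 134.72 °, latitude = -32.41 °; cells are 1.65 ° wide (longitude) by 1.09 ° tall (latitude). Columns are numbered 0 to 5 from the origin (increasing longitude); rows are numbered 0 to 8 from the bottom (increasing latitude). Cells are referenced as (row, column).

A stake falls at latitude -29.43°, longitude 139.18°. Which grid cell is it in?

Column index: ⌊(139.18 − 134.72) / 1.65⌋ = ⌊2.703⌋ = 2
Row offset from origin: ⌊(-29.43 − -32.41) / 1.09⌋ = ⌊2.734⌋ = 2 → row 2

(2, 2)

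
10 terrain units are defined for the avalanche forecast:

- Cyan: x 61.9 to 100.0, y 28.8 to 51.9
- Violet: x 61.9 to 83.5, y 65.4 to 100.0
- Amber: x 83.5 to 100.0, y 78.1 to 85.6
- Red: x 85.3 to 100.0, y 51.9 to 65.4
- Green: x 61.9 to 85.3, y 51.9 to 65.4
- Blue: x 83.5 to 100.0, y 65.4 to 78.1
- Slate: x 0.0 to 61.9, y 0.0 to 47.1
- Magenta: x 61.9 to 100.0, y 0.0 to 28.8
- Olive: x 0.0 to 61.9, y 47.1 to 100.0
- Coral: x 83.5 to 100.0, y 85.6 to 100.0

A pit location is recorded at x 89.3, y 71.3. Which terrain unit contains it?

The point has x = 89.3 and y = 71.3.
Only Blue satisfies 83.5 ≤ x ≤ 100.0 and 65.4 ≤ y ≤ 78.1.

Blue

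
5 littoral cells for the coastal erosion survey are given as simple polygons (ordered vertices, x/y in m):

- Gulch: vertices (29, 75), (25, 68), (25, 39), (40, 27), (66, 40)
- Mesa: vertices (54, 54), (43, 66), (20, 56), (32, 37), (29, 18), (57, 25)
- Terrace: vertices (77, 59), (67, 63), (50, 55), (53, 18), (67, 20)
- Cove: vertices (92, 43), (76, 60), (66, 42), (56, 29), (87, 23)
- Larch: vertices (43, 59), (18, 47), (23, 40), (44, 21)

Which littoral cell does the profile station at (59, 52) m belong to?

Cast a ray rightward from (59, 52). For each polygon, the edges (by vertex number in listed order) whose endpoints lie on opposite sides of y = 52, where each meets that height, and whether that is right or left of the point:
Gulch: 2–3 at x≈25.0 (left), 5–1 at x≈53.3 (left) → 0 crossings.
Mesa: 3–4 at x≈22.5 (left), 6–1 at x≈54.2 (left) → 0 crossings.
Terrace: 3–4 at x≈50.2 (left), 5–1 at x≈75.2 (right) → 1 crossing.
Cove: 1–2 at x≈83.5 (right), 2–3 at x≈71.6 (right) → 2 crossings.
Larch: 1–2 at x≈28.4 (left), 4–1 at x≈43.2 (left) → 0 crossings.
Only Terrace has an odd count, so the point is inside Terrace.

Terrace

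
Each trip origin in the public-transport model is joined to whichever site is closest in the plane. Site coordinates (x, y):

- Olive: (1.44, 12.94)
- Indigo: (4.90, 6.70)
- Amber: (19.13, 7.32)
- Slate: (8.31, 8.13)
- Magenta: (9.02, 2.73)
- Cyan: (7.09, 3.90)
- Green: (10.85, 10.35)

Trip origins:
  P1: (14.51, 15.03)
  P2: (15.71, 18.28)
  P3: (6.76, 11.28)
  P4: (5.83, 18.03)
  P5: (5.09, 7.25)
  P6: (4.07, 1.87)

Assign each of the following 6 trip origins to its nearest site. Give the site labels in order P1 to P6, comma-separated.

P1 → Green (d²=35.30)
P2 → Green (d²=86.50)
P3 → Slate (d²=12.32)
P4 → Olive (d²=45.18)
P5 → Indigo (d²=0.34)
P6 → Cyan (d²=13.24)

Green, Green, Slate, Olive, Indigo, Cyan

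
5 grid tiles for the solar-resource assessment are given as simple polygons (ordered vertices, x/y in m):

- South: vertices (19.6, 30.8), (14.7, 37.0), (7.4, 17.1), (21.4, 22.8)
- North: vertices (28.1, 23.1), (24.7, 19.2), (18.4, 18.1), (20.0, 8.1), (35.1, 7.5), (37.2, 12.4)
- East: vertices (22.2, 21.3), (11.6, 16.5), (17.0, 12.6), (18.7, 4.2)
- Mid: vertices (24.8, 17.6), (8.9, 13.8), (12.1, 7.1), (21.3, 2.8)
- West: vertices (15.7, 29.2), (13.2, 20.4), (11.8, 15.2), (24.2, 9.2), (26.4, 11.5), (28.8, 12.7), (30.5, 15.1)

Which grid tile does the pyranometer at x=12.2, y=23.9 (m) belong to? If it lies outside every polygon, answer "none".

Cast a ray rightward from (12.2, 23.9). For each polygon, the edges (by vertex number in listed order) whose endpoints lie on opposite sides of y = 23.9, where each meets that height, and whether that is right or left of the point:
South: 2–3 at x≈9.89 (left), 4–1 at x≈21.15 (right) → 1 crossing.
North: no edge straddles that height → 0 crossings.
East: no edge straddles that height → 0 crossings.
Mid: no edge straddles that height → 0 crossings.
West: 1–2 at x≈14.19 (right), 7–1 at x≈21.26 (right) → 2 crossings.
Only South has an odd count, so the point is inside South.

South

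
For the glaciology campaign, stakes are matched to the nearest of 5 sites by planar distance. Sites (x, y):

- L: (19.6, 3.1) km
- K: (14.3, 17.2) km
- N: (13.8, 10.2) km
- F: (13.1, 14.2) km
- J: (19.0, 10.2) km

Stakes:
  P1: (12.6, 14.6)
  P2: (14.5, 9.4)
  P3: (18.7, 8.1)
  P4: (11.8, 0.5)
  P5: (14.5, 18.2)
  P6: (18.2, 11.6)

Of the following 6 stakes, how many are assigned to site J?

P1 → F
P2 → N
P3 → J
P4 → L
P5 → K
P6 → J
2 of the 6 go to J.

2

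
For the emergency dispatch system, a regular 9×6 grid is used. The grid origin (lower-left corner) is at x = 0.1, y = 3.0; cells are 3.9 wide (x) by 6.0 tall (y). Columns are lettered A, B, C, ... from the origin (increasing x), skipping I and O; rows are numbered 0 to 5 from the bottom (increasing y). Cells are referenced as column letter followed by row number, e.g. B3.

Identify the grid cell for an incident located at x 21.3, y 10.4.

Column index: ⌊(21.3 − 0.1) / 3.9⌋ = ⌊5.436⌋ = 5 → column F
Row offset from origin: ⌊(10.4 − 3.0) / 6.0⌋ = ⌊1.233⌋ = 1 → row 1

F1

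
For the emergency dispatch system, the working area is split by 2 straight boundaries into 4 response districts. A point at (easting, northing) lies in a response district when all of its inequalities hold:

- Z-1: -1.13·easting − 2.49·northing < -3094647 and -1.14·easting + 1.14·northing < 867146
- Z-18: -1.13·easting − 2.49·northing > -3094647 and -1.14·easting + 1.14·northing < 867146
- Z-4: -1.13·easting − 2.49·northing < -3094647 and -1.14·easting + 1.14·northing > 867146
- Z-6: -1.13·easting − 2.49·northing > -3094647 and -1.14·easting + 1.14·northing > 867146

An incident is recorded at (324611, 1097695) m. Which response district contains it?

-1.13·324611 − 2.49·1097695 = -3100070.980, which is < -3094647
-1.14·324611 + 1.14·1097695 = 881315.760, which is > 867146
This sign pattern matches Z-4.

Z-4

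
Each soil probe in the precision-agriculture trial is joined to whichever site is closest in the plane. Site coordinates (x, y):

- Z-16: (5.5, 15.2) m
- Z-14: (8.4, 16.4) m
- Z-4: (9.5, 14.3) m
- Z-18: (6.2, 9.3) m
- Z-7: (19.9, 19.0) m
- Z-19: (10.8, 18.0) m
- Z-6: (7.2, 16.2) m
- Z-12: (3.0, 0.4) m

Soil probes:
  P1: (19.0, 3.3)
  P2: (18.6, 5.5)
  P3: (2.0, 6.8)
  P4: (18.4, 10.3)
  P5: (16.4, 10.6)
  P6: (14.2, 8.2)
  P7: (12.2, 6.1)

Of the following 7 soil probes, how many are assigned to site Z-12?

0

P1 → Z-18
P2 → Z-4
P3 → Z-18
P4 → Z-7
P5 → Z-4
P6 → Z-4
P7 → Z-18
0 of the 7 go to Z-12.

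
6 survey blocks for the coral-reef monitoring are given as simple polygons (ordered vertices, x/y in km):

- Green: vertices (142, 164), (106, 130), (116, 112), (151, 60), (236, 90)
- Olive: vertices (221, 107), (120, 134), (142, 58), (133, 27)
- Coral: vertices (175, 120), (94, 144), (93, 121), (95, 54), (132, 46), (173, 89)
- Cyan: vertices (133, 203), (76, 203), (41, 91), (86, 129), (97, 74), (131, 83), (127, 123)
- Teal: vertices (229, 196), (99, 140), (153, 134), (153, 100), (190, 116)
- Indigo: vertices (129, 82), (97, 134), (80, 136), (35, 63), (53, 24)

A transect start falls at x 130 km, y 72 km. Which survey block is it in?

Cast a ray rightward from (130, 72). For each polygon, the edges (by vertex number in listed order) whose endpoints lie on opposite sides of y = 72, where each meets that height, and whether that is right or left of the point:
Green: 3–4 at x≈142.9 (right), 4–5 at x≈185.0 (right) → 2 crossings.
Olive: 2–3 at x≈137.9 (right), 4–1 at x≈182.5 (right) → 2 crossings.
Coral: 3–4 at x≈94.5 (left), 5–6 at x≈156.8 (right) → 1 crossing.
Cyan: no edge straddles that height → 0 crossings.
Teal: no edge straddles that height → 0 crossings.
Indigo: 3–4 at x≈40.5 (left), 5–1 at x≈115.9 (left) → 0 crossings.
Only Coral has an odd count, so the point is inside Coral.

Coral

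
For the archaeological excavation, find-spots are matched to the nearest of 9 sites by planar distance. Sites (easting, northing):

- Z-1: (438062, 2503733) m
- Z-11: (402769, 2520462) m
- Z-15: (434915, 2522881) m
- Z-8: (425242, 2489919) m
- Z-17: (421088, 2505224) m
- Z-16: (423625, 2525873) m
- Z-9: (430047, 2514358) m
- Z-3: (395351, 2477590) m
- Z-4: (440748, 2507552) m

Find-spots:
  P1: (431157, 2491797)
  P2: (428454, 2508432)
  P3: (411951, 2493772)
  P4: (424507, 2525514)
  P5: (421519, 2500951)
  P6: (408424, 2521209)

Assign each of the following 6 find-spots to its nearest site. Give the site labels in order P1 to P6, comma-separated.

P1 → Z-8 (d²=38514109.00)
P2 → Z-9 (d²=37655125.00)
P3 → Z-8 (d²=191496290.00)
P4 → Z-16 (d²=906805.00)
P5 → Z-17 (d²=18444290.00)
P6 → Z-11 (d²=32537034.00)

Z-8, Z-9, Z-8, Z-16, Z-17, Z-11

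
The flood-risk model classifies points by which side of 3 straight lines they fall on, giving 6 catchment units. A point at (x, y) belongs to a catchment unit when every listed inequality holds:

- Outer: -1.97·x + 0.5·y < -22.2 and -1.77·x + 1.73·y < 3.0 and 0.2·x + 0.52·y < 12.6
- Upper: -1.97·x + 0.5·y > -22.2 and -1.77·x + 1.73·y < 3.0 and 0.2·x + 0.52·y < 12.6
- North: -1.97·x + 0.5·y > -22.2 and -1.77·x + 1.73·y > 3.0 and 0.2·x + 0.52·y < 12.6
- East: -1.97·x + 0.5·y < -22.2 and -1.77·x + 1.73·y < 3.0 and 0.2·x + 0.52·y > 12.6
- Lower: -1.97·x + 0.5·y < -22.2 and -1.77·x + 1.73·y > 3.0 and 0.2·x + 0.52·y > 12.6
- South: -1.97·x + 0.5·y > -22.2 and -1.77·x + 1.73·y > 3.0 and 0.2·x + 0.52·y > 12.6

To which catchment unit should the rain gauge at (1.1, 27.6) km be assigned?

South

-1.97·1.1 + 0.5·27.6 = 11.633, which is > -22.2
-1.77·1.1 + 1.73·27.6 = 45.801, which is > 3.0
0.2·1.1 + 0.52·27.6 = 14.572, which is > 12.6
This sign pattern matches South.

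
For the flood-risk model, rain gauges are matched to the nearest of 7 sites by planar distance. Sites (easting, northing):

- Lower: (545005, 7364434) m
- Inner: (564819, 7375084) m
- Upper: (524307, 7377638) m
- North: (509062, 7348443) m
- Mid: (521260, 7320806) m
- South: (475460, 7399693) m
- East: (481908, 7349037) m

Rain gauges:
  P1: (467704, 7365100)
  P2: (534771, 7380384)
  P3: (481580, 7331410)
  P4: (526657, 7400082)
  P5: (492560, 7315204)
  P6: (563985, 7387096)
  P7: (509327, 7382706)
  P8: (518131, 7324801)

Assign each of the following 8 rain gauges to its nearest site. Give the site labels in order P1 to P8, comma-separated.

P1 → East (d²=459773585.00)
P2 → Upper (d²=117035812.00)
P3 → East (d²=310818713.00)
P4 → Upper (d²=509255636.00)
P5 → Mid (d²=855072404.00)
P6 → Inner (d²=144983700.00)
P7 → Upper (d²=250085024.00)
P8 → Mid (d²=25750666.00)

East, Upper, East, Upper, Mid, Inner, Upper, Mid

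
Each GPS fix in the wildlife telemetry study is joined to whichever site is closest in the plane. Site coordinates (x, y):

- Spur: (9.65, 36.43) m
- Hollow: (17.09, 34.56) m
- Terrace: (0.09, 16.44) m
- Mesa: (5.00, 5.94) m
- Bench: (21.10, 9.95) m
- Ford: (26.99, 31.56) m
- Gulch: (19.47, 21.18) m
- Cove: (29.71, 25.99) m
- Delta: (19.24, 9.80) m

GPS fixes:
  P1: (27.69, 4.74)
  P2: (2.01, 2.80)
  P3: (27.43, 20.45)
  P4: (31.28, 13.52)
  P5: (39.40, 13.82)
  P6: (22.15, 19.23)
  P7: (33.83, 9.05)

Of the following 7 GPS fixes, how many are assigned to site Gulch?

1

P1 → Bench
P2 → Mesa
P3 → Cove
P4 → Bench
P5 → Cove
P6 → Gulch
P7 → Bench
1 of the 7 goes to Gulch.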